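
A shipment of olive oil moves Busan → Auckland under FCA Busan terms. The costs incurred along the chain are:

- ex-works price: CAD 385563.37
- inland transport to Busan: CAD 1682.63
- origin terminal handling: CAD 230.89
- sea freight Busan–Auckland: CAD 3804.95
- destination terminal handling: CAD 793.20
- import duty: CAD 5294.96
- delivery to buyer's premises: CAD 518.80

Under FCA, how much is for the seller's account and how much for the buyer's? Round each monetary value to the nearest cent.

FCA: the seller delivers export-cleared goods to the carrier; the buyer bears costs from that point.
Seller's account: goods 385563.37 + inland to port 1682.63 = 387246.00
Buyer's account: origin terminal 230.89 + freight 3804.95 + destination terminal 793.20 + duty 5294.96 + delivery 518.80 = 10642.80

Seller: CAD 387246.00; buyer: CAD 10642.80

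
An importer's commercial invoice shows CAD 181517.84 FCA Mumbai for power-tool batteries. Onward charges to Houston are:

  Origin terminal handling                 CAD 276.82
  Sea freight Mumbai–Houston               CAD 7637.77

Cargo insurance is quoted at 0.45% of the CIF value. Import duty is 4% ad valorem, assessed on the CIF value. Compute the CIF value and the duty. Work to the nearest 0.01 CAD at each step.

CIF value: CAD 190288.73; import duty: CAD 7611.55

Let C be the CIF value. C = FCA price + pre-shipment costs + freight + 0.45% × C
C − 0.45% × C = 181517.84 + 276.82 + 7637.77
0.9955 × C = 189432.43
C = 189432.43 / 0.9955 = 190288.73
Insurance premium = 0.45% × 190288.73 = 856.30
Import duty = 190288.73 × 4% = 7611.55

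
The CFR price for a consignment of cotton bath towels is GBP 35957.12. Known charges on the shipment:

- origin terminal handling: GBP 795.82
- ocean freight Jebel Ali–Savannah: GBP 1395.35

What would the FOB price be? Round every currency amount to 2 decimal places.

FOB price: GBP 34561.77

Not relevant to the conversion: origin terminal — on the seller under both CFR and FOB; already in the CFR price and stays in the FOB price.
From CFR to FOB, the seller no longer bears: freight.
FOB price = 35957.12 − 1395.35 = 34561.77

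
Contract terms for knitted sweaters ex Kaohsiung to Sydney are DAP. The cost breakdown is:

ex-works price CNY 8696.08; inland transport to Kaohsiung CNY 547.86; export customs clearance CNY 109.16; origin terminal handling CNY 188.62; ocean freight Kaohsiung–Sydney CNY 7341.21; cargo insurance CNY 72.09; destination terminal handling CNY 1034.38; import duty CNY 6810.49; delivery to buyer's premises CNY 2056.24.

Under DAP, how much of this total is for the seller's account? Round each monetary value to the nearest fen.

DAP: the seller bears all costs to the named destination except import duty and clearance.
Seller's account: goods 8696.08 + inland to port 547.86 + export clearance 109.16 + origin terminal 188.62 + freight 7341.21 + insurance 72.09 + destination terminal 1034.38 + delivery 2056.24 = 20045.64
Buyer's account: duty 6810.49 = 6810.49

Seller's account: CNY 20045.64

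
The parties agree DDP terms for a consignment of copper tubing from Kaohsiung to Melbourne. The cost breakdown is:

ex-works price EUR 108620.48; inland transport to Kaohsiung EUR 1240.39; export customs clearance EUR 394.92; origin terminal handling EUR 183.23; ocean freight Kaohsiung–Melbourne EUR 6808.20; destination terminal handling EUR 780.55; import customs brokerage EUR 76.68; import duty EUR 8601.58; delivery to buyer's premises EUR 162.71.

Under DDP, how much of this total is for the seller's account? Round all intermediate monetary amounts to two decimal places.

DDP: the seller bears all costs including import duty.
Seller's account: goods 108620.48 + inland to port 1240.39 + export clearance 394.92 + origin terminal 183.23 + freight 6808.20 + destination terminal 780.55 + brokerage 76.68 + duty 8601.58 + delivery 162.71 = 126868.74
Buyer's account: 0.00

Seller's account: EUR 126868.74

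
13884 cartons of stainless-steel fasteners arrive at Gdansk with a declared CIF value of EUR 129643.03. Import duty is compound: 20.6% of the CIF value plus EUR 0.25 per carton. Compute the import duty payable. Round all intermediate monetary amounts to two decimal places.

Ad valorem component: 129643.03 × 20.6% = 26706.46
Specific component: 13884 × 0.25 = 3471.00
Import duty = 26706.46 + 3471.00 = 30177.46

Import duty: EUR 30177.46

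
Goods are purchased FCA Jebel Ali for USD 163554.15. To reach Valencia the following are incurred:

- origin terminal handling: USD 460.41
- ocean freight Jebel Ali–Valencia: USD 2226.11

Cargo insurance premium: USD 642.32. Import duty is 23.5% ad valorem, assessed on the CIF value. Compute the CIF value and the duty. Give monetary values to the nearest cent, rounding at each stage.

CIF = FCA price + pre-shipment costs + freight + insurance
CIF = 163554.15 + 460.41 + 2226.11 + 642.32 = 166882.99
Import duty = 166882.99 × 23.5% = 39217.50

CIF value: USD 166882.99; import duty: USD 39217.50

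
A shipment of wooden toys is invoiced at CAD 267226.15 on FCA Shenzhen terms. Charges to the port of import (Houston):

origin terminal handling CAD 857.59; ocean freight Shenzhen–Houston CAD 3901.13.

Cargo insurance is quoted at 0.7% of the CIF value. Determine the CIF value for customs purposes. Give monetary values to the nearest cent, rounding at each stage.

Let C be the CIF value. C = FCA price + pre-shipment costs + freight + 0.7% × C
C − 0.7% × C = 267226.15 + 857.59 + 3901.13
0.993 × C = 271984.87
C = 271984.87 / 0.993 = 273902.19
Insurance premium = 0.7% × 273902.19 = 1917.32

CIF value: CAD 273902.19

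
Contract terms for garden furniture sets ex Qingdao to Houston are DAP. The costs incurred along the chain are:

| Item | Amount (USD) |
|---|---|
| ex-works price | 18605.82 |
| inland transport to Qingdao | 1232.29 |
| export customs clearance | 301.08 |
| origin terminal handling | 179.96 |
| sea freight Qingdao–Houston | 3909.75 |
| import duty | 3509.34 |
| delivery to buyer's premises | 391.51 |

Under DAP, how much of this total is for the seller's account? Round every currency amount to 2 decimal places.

Seller's account: USD 24620.41

DAP: the seller bears all costs to the named destination except import duty and clearance.
Seller's account: goods 18605.82 + inland to port 1232.29 + export clearance 301.08 + origin terminal 179.96 + freight 3909.75 + delivery 391.51 = 24620.41
Buyer's account: duty 3509.34 = 3509.34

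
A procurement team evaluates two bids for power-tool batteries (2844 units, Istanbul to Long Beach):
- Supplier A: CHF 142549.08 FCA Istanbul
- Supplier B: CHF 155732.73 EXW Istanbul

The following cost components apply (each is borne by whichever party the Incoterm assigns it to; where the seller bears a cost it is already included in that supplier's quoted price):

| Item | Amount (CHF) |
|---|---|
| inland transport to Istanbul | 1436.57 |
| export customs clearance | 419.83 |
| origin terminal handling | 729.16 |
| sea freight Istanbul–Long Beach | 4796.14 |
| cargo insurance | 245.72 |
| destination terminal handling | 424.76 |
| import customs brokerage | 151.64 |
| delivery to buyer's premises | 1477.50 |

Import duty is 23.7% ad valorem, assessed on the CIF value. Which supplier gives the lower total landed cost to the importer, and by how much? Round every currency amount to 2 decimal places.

Supplier A is cheaper by CHF 18604.55

Supplier A (FCA):
CIF value = FCA price + origin terminal + freight + insurance = 142549.08 + 729.16 + 4796.14 + 245.72 = 148320.10
Import duty = 148320.10 × 23.7% = 35151.86
Buyer bears (A): 729.16 + 4796.14 + 245.72 + 424.76 + 151.64 + 1477.50 = 7824.92
Landed cost (A) = invoice 142549.08 + 7824.92 + duty 35151.86 = 185525.86
Supplier B (EXW):
CIF value = EXW price + inland to port + export clearance + origin terminal + freight + insurance = 155732.73 + 1436.57 + 419.83 + 729.16 + 4796.14 + 245.72 = 163360.15
Import duty = 163360.15 × 23.7% = 38716.36
Buyer bears (B): 1436.57 + 419.83 + 729.16 + 4796.14 + 245.72 + 424.76 + 151.64 + 1477.50 = 9681.32
Landed cost (B) = invoice 155732.73 + 9681.32 + duty 38716.36 = 204130.41
Difference = |185525.86 − 204130.41| = 18604.55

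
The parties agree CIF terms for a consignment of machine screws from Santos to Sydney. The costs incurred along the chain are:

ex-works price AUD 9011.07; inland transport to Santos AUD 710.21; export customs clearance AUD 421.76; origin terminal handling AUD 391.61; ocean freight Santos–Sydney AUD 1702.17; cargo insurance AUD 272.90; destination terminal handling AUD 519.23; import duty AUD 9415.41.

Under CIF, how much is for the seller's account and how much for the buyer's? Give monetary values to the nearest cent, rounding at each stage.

CIF: the seller pays costs through ocean freight and marine insurance to the destination port.
Seller's account: goods 9011.07 + inland to port 710.21 + export clearance 421.76 + origin terminal 391.61 + freight 1702.17 + insurance 272.90 = 12509.72
Buyer's account: destination terminal 519.23 + duty 9415.41 = 9934.64

Seller: AUD 12509.72; buyer: AUD 9934.64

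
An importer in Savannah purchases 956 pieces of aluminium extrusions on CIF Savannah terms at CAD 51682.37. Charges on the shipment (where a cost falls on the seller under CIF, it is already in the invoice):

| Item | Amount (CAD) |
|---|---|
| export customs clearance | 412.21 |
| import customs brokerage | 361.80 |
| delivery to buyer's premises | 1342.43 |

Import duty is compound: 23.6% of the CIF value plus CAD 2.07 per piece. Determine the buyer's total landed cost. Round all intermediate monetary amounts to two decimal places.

Total landed cost: CAD 67562.56

CIF: the seller pays costs through ocean freight and marine insurance to the destination port.
Already in the invoice (seller's account under CIF): export clearance — exclude.
The CIF price already equals the CIF value: 51682.37
Ad valorem component: 51682.37 × 23.6% = 12197.04
Specific component: 956 × 2.07 = 1978.92
Import duty = 12197.04 + 1978.92 = 14175.96
Buyer bears: brokerage 361.80 + delivery 1342.43 + duty 14175.96 = 15880.19
Landed cost = invoice 51682.37 + 15880.19 = 67562.56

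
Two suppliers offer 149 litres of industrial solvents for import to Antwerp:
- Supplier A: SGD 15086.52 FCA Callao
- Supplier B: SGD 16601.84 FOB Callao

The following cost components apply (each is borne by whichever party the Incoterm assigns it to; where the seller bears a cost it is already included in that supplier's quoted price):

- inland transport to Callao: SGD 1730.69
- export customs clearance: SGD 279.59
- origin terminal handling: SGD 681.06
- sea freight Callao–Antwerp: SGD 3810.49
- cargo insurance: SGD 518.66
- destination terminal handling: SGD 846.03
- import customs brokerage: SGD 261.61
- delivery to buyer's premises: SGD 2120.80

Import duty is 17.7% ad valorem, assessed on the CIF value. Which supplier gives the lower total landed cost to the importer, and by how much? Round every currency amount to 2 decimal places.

Supplier A is cheaper by SGD 981.93

Supplier A (FCA):
CIF value = FCA price + origin terminal + freight + insurance = 15086.52 + 681.06 + 3810.49 + 518.66 = 20096.73
Import duty = 20096.73 × 17.7% = 3557.12
Buyer bears (A): 681.06 + 3810.49 + 518.66 + 846.03 + 261.61 + 2120.80 = 8238.65
Landed cost (A) = invoice 15086.52 + 8238.65 + duty 3557.12 = 26882.29
Supplier B (FOB):
CIF value = FOB price + freight + insurance = 16601.84 + 3810.49 + 518.66 = 20930.99
Import duty = 20930.99 × 17.7% = 3704.79
Buyer bears (B): 3810.49 + 518.66 + 846.03 + 261.61 + 2120.80 = 7557.59
Landed cost (B) = invoice 16601.84 + 7557.59 + duty 3704.79 = 27864.22
Difference = |26882.29 − 27864.22| = 981.93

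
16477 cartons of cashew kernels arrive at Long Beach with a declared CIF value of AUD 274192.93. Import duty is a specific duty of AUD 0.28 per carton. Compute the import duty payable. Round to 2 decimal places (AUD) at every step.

Import duty: AUD 4613.56

Import duty = 16477 × 0.28 = 4613.56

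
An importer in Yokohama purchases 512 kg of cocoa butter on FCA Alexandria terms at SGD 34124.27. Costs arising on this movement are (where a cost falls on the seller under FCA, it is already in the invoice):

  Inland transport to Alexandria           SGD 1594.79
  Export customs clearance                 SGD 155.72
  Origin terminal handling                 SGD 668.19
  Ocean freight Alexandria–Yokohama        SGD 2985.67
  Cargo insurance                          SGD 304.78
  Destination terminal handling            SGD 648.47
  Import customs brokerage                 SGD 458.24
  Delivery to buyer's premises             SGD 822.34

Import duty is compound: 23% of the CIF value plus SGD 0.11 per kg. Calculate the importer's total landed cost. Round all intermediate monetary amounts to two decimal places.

Total landed cost: SGD 48827.35

FCA: the seller delivers export-cleared goods to the carrier; the buyer bears costs from that point.
Already in the invoice (seller's account under FCA): inland to port, export clearance — exclude.
CIF value = FCA price + origin terminal + freight + insurance = 34124.27 + 668.19 + 2985.67 + 304.78 = 38082.91
Ad valorem component: 38082.91 × 23% = 8759.07
Specific component: 512 × 0.11 = 56.32
Import duty = 8759.07 + 56.32 = 8815.39
Buyer bears: origin terminal 668.19 + freight 2985.67 + insurance 304.78 + destination terminal 648.47 + brokerage 458.24 + delivery 822.34 + duty 8815.39 = 14703.08
Landed cost = invoice 34124.27 + 14703.08 = 48827.35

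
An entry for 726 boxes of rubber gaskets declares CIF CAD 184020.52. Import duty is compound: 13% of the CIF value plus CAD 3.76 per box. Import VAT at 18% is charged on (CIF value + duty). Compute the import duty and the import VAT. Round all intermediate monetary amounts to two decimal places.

Import duty: CAD 26652.43; import VAT: CAD 37921.13

Ad valorem component: 184020.52 × 13% = 23922.67
Specific component: 726 × 3.76 = 2729.76
Import duty = 23922.67 + 2729.76 = 26652.43
VAT base = CIF + duty = 184020.52 + 26652.43 = 210672.95
Import VAT = 210672.95 × 18% = 37921.13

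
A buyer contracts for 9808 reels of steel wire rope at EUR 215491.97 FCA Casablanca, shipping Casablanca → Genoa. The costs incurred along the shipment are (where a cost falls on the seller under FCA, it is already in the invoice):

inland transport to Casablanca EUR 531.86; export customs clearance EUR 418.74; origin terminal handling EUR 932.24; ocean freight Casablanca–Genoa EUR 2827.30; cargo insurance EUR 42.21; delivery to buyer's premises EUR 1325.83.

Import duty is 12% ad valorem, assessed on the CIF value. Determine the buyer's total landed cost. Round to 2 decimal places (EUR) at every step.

FCA: the seller delivers export-cleared goods to the carrier; the buyer bears costs from that point.
Already in the invoice (seller's account under FCA): inland to port, export clearance — exclude.
CIF value = FCA price + origin terminal + freight + insurance = 215491.97 + 932.24 + 2827.30 + 42.21 = 219293.72
Import duty = 219293.72 × 12% = 26315.25
Buyer bears: origin terminal 932.24 + freight 2827.30 + insurance 42.21 + delivery 1325.83 + duty 26315.25 = 31442.83
Landed cost = invoice 215491.97 + 31442.83 = 246934.80

Total landed cost: EUR 246934.80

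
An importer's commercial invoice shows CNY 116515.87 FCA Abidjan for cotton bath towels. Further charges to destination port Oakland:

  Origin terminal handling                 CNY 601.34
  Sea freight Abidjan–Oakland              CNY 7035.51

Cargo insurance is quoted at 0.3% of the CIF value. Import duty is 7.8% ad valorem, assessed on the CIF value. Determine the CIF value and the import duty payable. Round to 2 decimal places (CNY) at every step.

Let C be the CIF value. C = FCA price + pre-shipment costs + freight + 0.3% × C
C − 0.3% × C = 116515.87 + 601.34 + 7035.51
0.997 × C = 124152.72
C = 124152.72 / 0.997 = 124526.30
Insurance premium = 0.3% × 124526.30 = 373.58
Import duty = 124526.30 × 7.8% = 9713.05

CIF value: CNY 124526.30; import duty: CNY 9713.05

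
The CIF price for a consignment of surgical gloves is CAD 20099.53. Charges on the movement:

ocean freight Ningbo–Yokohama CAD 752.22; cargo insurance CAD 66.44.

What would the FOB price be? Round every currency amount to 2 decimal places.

FOB price: CAD 19280.87

From CIF to FOB, the seller no longer bears: freight, insurance.
FOB price = 20099.53 − 752.22 − 66.44 = 19280.87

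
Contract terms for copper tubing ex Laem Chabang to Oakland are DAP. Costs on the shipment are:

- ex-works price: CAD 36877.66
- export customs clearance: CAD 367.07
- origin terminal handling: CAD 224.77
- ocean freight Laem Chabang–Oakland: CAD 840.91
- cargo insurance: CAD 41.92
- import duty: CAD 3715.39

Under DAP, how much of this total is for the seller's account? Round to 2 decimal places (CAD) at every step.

Seller's account: CAD 38352.33

DAP: the seller bears all costs to the named destination except import duty and clearance.
Seller's account: goods 36877.66 + export clearance 367.07 + origin terminal 224.77 + freight 840.91 + insurance 41.92 = 38352.33
Buyer's account: duty 3715.39 = 3715.39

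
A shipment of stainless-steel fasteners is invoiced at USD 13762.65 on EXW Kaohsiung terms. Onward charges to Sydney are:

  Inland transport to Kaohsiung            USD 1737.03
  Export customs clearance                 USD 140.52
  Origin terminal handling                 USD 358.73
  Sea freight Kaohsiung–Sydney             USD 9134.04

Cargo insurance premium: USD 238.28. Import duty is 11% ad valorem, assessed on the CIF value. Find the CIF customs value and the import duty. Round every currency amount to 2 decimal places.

CIF value: USD 25371.25; import duty: USD 2790.84

CIF = EXW price + pre-shipment costs + freight + insurance
CIF = 13762.65 + 1737.03 + 140.52 + 358.73 + 9134.04 + 238.28 = 25371.25
Import duty = 25371.25 × 11% = 2790.84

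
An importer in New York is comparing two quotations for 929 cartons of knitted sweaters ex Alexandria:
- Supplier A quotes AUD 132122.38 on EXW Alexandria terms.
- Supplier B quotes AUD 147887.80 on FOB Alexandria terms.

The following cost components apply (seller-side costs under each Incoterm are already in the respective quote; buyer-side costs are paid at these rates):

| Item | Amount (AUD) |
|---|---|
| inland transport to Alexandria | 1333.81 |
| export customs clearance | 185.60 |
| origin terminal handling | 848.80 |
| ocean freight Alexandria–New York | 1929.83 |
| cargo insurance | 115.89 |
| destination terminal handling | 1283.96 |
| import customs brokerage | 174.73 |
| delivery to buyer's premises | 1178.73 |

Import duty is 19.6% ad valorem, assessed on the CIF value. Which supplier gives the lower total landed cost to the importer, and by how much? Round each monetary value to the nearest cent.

Supplier A (EXW):
CIF value = EXW price + inland to port + export clearance + origin terminal + freight + insurance = 132122.38 + 1333.81 + 185.60 + 848.80 + 1929.83 + 115.89 = 136536.31
Import duty = 136536.31 × 19.6% = 26761.12
Buyer bears (A): 1333.81 + 185.60 + 848.80 + 1929.83 + 115.89 + 1283.96 + 174.73 + 1178.73 = 7051.35
Landed cost (A) = invoice 132122.38 + 7051.35 + duty 26761.12 = 165934.85
Supplier B (FOB):
CIF value = FOB price + freight + insurance = 147887.80 + 1929.83 + 115.89 = 149933.52
Import duty = 149933.52 × 19.6% = 29386.97
Buyer bears (B): 1929.83 + 115.89 + 1283.96 + 174.73 + 1178.73 = 4683.14
Landed cost (B) = invoice 147887.80 + 4683.14 + duty 29386.97 = 181957.91
Difference = |165934.85 − 181957.91| = 16023.06

Supplier A is cheaper by AUD 16023.06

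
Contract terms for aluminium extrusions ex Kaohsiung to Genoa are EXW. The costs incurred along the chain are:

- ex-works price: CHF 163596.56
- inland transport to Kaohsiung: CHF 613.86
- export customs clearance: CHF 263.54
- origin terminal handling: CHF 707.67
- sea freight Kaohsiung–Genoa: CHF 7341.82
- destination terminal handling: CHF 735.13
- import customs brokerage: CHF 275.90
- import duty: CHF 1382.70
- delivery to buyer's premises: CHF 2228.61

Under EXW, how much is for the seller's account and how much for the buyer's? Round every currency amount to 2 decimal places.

EXW: the seller makes goods available at their premises; the buyer bears all onward costs.
Seller's account: goods 163596.56 = 163596.56
Buyer's account: inland to port 613.86 + export clearance 263.54 + origin terminal 707.67 + freight 7341.82 + destination terminal 735.13 + brokerage 275.90 + duty 1382.70 + delivery 2228.61 = 13549.23

Seller: CHF 163596.56; buyer: CHF 13549.23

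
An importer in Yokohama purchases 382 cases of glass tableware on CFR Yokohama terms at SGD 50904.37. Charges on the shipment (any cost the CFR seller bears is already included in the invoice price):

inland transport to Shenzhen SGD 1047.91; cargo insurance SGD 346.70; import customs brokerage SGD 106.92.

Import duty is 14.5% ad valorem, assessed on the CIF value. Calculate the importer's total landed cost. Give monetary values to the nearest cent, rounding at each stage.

CFR: the seller pays costs through ocean freight to the destination port, but not insurance.
Already in the invoice (seller's account under CFR): inland to port — exclude.
CIF value = CFR price + insurance = 50904.37 + 346.70 = 51251.07
Import duty = 51251.07 × 14.5% = 7431.41
Buyer bears: insurance 346.70 + brokerage 106.92 + duty 7431.41 = 7885.03
Landed cost = invoice 50904.37 + 7885.03 = 58789.40

Total landed cost: SGD 58789.40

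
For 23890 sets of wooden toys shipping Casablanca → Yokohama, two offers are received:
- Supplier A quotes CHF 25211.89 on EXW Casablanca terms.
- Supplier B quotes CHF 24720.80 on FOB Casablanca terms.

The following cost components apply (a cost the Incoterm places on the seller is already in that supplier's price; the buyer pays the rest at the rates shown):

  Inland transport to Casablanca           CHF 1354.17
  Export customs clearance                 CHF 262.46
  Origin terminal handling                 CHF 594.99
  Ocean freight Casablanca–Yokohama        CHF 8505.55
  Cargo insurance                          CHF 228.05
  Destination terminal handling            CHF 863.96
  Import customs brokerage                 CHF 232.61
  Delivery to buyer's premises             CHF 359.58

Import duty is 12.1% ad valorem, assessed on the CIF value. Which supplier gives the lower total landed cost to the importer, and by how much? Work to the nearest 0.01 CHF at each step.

Supplier B is cheaper by CHF 3029.74

Supplier A (EXW):
CIF value = EXW price + inland to port + export clearance + origin terminal + freight + insurance = 25211.89 + 1354.17 + 262.46 + 594.99 + 8505.55 + 228.05 = 36157.11
Import duty = 36157.11 × 12.1% = 4375.01
Buyer bears (A): 1354.17 + 262.46 + 594.99 + 8505.55 + 228.05 + 863.96 + 232.61 + 359.58 = 12401.37
Landed cost (A) = invoice 25211.89 + 12401.37 + duty 4375.01 = 41988.27
Supplier B (FOB):
CIF value = FOB price + freight + insurance = 24720.80 + 8505.55 + 228.05 = 33454.40
Import duty = 33454.40 × 12.1% = 4047.98
Buyer bears (B): 8505.55 + 228.05 + 863.96 + 232.61 + 359.58 = 10189.75
Landed cost (B) = invoice 24720.80 + 10189.75 + duty 4047.98 = 38958.53
Difference = |41988.27 − 38958.53| = 3029.74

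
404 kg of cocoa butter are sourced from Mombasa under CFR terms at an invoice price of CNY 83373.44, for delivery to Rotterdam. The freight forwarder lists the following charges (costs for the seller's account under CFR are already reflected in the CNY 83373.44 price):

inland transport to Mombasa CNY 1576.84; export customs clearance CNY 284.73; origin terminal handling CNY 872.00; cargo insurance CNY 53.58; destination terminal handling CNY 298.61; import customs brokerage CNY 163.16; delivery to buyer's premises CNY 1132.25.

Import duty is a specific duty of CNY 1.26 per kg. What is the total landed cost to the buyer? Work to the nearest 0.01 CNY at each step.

CFR: the seller pays costs through ocean freight to the destination port, but not insurance.
Already in the invoice (seller's account under CFR): inland to port, export clearance, origin terminal — exclude.
CIF value = CFR price + insurance = 83373.44 + 53.58 = 83427.02
Import duty = 404 × 1.26 = 509.04
Buyer bears: insurance 53.58 + destination terminal 298.61 + brokerage 163.16 + delivery 1132.25 + duty 509.04 = 2156.64
Landed cost = invoice 83373.44 + 2156.64 = 85530.08

Total landed cost: CNY 85530.08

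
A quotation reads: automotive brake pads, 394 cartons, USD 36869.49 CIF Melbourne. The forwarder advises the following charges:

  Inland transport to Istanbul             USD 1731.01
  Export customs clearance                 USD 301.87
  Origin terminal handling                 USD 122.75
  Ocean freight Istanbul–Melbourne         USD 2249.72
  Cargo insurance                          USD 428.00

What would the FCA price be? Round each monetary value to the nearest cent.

FCA price: USD 34069.02

Not relevant to the conversion: export clearance, inland to port — on the seller under both CIF and FCA; already in the CIF price and stays in the FCA price.
From CIF to FCA, the seller no longer bears: origin terminal, freight, insurance.
FCA price = 36869.49 − 122.75 − 2249.72 − 428.00 = 34069.02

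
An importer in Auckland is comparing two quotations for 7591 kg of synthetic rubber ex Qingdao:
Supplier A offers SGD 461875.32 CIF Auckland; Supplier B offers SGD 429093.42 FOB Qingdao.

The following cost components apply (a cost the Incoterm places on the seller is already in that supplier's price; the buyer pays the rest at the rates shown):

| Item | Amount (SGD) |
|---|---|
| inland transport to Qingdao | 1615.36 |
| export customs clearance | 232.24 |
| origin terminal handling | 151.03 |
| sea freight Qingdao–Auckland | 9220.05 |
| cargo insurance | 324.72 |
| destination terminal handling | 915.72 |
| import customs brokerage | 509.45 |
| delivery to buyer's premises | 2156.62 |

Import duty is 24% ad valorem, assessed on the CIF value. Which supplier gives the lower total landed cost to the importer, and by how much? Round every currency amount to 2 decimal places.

Supplier B is cheaper by SGD 28814.04

Supplier A (CIF):
The CIF price already equals the CIF value: 461875.32
Import duty = 461875.32 × 24% = 110850.08
Buyer bears (A): 915.72 + 509.45 + 2156.62 = 3581.79
Landed cost (A) = invoice 461875.32 + 3581.79 + duty 110850.08 = 576307.19
Supplier B (FOB):
CIF value = FOB price + freight + insurance = 429093.42 + 9220.05 + 324.72 = 438638.19
Import duty = 438638.19 × 24% = 105273.17
Buyer bears (B): 9220.05 + 324.72 + 915.72 + 509.45 + 2156.62 = 13126.56
Landed cost (B) = invoice 429093.42 + 13126.56 + duty 105273.17 = 547493.15
Difference = |576307.19 − 547493.15| = 28814.04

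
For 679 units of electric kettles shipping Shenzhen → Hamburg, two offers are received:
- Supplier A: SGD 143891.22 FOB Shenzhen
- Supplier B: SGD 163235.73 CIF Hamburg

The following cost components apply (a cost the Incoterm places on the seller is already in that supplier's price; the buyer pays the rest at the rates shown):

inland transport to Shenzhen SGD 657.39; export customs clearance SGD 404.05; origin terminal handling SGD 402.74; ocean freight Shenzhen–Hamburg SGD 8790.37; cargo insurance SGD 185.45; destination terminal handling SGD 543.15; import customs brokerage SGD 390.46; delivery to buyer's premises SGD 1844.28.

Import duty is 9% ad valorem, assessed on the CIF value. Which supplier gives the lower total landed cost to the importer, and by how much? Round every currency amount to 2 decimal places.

Supplier A is cheaper by SGD 11301.88

Supplier A (FOB):
CIF value = FOB price + freight + insurance = 143891.22 + 8790.37 + 185.45 = 152867.04
Import duty = 152867.04 × 9% = 13758.03
Buyer bears (A): 8790.37 + 185.45 + 543.15 + 390.46 + 1844.28 = 11753.71
Landed cost (A) = invoice 143891.22 + 11753.71 + duty 13758.03 = 169402.96
Supplier B (CIF):
The CIF price already equals the CIF value: 163235.73
Import duty = 163235.73 × 9% = 14691.22
Buyer bears (B): 543.15 + 390.46 + 1844.28 = 2777.89
Landed cost (B) = invoice 163235.73 + 2777.89 + duty 14691.22 = 180704.84
Difference = |169402.96 − 180704.84| = 11301.88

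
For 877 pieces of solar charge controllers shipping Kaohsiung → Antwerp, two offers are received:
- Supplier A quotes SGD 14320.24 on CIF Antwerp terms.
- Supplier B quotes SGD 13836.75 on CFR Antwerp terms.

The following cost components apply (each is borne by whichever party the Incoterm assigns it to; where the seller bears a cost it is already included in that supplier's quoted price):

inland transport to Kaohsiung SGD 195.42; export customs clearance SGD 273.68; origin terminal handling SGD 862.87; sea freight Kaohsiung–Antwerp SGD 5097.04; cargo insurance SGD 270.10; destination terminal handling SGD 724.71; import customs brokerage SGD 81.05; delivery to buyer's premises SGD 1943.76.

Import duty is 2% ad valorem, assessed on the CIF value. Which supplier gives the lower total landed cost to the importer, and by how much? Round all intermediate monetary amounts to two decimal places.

Supplier B is cheaper by SGD 217.65

Supplier A (CIF):
The CIF price already equals the CIF value: 14320.24
Import duty = 14320.24 × 2% = 286.40
Buyer bears (A): 724.71 + 81.05 + 1943.76 = 2749.52
Landed cost (A) = invoice 14320.24 + 2749.52 + duty 286.40 = 17356.16
Supplier B (CFR):
CIF value = CFR price + insurance = 13836.75 + 270.10 = 14106.85
Import duty = 14106.85 × 2% = 282.14
Buyer bears (B): 270.10 + 724.71 + 81.05 + 1943.76 = 3019.62
Landed cost (B) = invoice 13836.75 + 3019.62 + duty 282.14 = 17138.51
Difference = |17356.16 − 17138.51| = 217.65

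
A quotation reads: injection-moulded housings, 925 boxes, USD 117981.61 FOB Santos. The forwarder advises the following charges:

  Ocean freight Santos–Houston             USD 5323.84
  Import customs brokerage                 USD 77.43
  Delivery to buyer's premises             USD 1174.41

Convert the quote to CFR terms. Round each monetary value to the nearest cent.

CFR price: USD 123305.45

Not relevant to the conversion: brokerage, delivery — on the buyer under both terms; not part of either seller's price.
From FOB to CFR, the seller additionally bears: freight.
CFR price = 117981.61 + 5323.84 = 123305.45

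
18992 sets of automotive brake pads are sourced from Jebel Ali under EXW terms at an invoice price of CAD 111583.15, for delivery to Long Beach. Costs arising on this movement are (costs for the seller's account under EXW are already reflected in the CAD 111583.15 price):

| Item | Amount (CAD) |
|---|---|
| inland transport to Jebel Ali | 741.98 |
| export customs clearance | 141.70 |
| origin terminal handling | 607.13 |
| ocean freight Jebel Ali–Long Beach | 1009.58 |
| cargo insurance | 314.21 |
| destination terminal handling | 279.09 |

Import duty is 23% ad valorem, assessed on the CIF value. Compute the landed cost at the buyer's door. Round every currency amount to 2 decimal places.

Total landed cost: CAD 140988.32

EXW: the seller makes goods available at their premises; the buyer bears all onward costs.
CIF value = EXW price + inland to port + export clearance + origin terminal + freight + insurance = 111583.15 + 741.98 + 141.70 + 607.13 + 1009.58 + 314.21 = 114397.75
Import duty = 114397.75 × 23% = 26311.48
Buyer bears: inland to port 741.98 + export clearance 141.70 + origin terminal 607.13 + freight 1009.58 + insurance 314.21 + destination terminal 279.09 + duty 26311.48 = 29405.17
Landed cost = invoice 111583.15 + 29405.17 = 140988.32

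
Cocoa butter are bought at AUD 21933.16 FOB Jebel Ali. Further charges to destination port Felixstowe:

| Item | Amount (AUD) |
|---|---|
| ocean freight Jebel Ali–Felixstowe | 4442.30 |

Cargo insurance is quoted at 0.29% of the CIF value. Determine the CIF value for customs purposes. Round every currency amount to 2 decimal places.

CIF value: AUD 26452.17

Let C be the CIF value. C = FOB price + freight + 0.29% × C
C − 0.29% × C = 21933.16 + 4442.30
0.9971 × C = 26375.46
C = 26375.46 / 0.9971 = 26452.17
Insurance premium = 0.29% × 26452.17 = 76.71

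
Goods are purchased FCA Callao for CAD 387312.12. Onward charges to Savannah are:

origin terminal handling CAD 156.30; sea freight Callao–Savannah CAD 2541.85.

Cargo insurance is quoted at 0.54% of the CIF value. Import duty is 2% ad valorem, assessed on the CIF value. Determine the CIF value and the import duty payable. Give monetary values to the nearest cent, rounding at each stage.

CIF value: CAD 392127.76; import duty: CAD 7842.56

Let C be the CIF value. C = FCA price + pre-shipment costs + freight + 0.54% × C
C − 0.54% × C = 387312.12 + 156.30 + 2541.85
0.9946 × C = 390010.27
C = 390010.27 / 0.9946 = 392127.76
Insurance premium = 0.54% × 392127.76 = 2117.49
Import duty = 392127.76 × 2% = 7842.56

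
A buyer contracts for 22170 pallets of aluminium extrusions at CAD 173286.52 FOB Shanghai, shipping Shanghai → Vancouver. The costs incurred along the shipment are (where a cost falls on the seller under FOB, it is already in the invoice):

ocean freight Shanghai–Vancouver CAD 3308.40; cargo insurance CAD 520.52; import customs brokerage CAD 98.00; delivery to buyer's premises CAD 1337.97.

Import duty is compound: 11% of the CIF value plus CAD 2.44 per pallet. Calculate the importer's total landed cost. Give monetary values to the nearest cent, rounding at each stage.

FOB: the seller bears costs until goods are on board at the origin port; the buyer bears freight, insurance and all costs thereafter.
CIF value = FOB price + freight + insurance = 173286.52 + 3308.40 + 520.52 = 177115.44
Ad valorem component: 177115.44 × 11% = 19482.70
Specific component: 22170 × 2.44 = 54094.80
Import duty = 19482.70 + 54094.80 = 73577.50
Buyer bears: freight 3308.40 + insurance 520.52 + brokerage 98.00 + delivery 1337.97 + duty 73577.50 = 78842.39
Landed cost = invoice 173286.52 + 78842.39 = 252128.91

Total landed cost: CAD 252128.91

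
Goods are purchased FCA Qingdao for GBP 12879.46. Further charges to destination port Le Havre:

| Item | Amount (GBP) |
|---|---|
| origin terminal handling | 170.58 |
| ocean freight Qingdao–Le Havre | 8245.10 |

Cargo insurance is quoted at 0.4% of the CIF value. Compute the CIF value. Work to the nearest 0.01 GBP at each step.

Let C be the CIF value. C = FCA price + pre-shipment costs + freight + 0.4% × C
C − 0.4% × C = 12879.46 + 170.58 + 8245.10
0.996 × C = 21295.14
C = 21295.14 / 0.996 = 21380.66
Insurance premium = 0.4% × 21380.66 = 85.52

CIF value: GBP 21380.66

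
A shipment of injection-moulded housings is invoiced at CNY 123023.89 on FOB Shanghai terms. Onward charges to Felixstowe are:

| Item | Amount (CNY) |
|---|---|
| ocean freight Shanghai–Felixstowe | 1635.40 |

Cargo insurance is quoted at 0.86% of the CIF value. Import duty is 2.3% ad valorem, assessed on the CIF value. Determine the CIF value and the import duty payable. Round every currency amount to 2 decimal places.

Let C be the CIF value. C = FOB price + freight + 0.86% × C
C − 0.86% × C = 123023.89 + 1635.40
0.9914 × C = 124659.29
C = 124659.29 / 0.9914 = 125740.66
Insurance premium = 0.86% × 125740.66 = 1081.37
Import duty = 125740.66 × 2.3% = 2892.04

CIF value: CNY 125740.66; import duty: CNY 2892.04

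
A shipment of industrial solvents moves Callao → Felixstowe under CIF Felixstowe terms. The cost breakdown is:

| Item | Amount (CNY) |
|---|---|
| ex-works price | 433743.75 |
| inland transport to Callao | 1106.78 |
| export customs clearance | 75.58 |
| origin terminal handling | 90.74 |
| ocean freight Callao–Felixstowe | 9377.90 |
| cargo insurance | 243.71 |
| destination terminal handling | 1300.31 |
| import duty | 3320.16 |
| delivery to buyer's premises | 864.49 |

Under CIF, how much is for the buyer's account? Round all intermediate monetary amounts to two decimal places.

Buyer's account: CNY 5484.96

CIF: the seller pays costs through ocean freight and marine insurance to the destination port.
Seller's account: goods 433743.75 + inland to port 1106.78 + export clearance 75.58 + origin terminal 90.74 + freight 9377.90 + insurance 243.71 = 444638.46
Buyer's account: destination terminal 1300.31 + duty 3320.16 + delivery 864.49 = 5484.96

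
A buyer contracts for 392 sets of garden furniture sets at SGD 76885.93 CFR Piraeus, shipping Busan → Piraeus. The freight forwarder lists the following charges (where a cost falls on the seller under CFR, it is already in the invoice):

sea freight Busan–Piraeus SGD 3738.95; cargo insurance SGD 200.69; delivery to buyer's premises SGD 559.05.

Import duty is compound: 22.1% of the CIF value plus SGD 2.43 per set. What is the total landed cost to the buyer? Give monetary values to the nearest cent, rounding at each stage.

CFR: the seller pays costs through ocean freight to the destination port, but not insurance.
Already in the invoice (seller's account under CFR): freight — exclude.
CIF value = CFR price + insurance = 76885.93 + 200.69 = 77086.62
Ad valorem component: 77086.62 × 22.1% = 17036.14
Specific component: 392 × 2.43 = 952.56
Import duty = 17036.14 + 952.56 = 17988.70
Buyer bears: insurance 200.69 + delivery 559.05 + duty 17988.70 = 18748.44
Landed cost = invoice 76885.93 + 18748.44 = 95634.37

Total landed cost: SGD 95634.37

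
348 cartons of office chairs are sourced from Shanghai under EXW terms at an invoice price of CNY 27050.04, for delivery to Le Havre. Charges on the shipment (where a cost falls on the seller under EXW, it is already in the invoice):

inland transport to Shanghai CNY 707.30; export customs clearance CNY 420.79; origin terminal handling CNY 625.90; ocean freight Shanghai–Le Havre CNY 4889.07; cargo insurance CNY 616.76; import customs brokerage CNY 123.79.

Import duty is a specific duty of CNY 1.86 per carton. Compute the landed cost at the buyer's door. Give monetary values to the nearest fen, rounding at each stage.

EXW: the seller makes goods available at their premises; the buyer bears all onward costs.
CIF value = EXW price + inland to port + export clearance + origin terminal + freight + insurance = 27050.04 + 707.30 + 420.79 + 625.90 + 4889.07 + 616.76 = 34309.86
Import duty = 348 × 1.86 = 647.28
Buyer bears: inland to port 707.30 + export clearance 420.79 + origin terminal 625.90 + freight 4889.07 + insurance 616.76 + brokerage 123.79 + duty 647.28 = 8030.89
Landed cost = invoice 27050.04 + 8030.89 = 35080.93

Total landed cost: CNY 35080.93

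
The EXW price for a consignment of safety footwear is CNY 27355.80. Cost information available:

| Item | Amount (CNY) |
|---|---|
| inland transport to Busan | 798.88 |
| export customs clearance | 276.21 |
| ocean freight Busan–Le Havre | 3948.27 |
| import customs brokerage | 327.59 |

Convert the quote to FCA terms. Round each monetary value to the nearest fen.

FCA price: CNY 28430.89

Not relevant to the conversion: freight, brokerage — on the buyer under both terms; not part of either seller's price.
From EXW to FCA, the seller additionally bears: inland to port, export clearance.
FCA price = 27355.80 + 798.88 + 276.21 = 28430.89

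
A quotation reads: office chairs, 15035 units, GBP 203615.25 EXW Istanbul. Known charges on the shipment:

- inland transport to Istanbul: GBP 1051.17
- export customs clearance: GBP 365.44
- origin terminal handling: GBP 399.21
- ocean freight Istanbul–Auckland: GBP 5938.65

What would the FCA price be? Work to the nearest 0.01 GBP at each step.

FCA price: GBP 205031.86

Not relevant to the conversion: origin terminal, freight — on the buyer under both terms; not part of either seller's price.
From EXW to FCA, the seller additionally bears: inland to port, export clearance.
FCA price = 203615.25 + 1051.17 + 365.44 = 205031.86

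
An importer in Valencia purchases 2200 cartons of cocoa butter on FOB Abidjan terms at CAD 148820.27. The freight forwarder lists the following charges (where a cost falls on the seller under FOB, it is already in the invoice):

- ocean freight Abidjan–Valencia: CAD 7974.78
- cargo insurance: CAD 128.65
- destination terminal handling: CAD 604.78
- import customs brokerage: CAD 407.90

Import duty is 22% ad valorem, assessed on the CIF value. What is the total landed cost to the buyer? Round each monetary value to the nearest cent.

Total landed cost: CAD 192459.59

FOB: the seller bears costs until goods are on board at the origin port; the buyer bears freight, insurance and all costs thereafter.
CIF value = FOB price + freight + insurance = 148820.27 + 7974.78 + 128.65 = 156923.70
Import duty = 156923.70 × 22% = 34523.21
Buyer bears: freight 7974.78 + insurance 128.65 + destination terminal 604.78 + brokerage 407.90 + duty 34523.21 = 43639.32
Landed cost = invoice 148820.27 + 43639.32 = 192459.59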